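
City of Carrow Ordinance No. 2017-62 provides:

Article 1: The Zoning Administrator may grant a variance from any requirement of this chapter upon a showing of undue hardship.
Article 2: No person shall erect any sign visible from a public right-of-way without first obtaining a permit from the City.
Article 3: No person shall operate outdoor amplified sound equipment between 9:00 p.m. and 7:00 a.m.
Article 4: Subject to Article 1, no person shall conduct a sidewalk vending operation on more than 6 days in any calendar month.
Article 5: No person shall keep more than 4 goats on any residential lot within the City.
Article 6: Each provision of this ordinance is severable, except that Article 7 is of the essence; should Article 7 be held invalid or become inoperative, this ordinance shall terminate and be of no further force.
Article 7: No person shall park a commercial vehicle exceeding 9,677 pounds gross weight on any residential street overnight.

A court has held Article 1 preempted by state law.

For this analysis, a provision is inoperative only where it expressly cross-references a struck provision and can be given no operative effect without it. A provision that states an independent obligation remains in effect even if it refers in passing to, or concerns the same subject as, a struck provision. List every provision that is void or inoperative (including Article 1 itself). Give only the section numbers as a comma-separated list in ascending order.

1

Article 1 is struck. Article 4 mentions Article 1 but its own obligation stands independently of Article 1, so Article 4 is not affected. Nothing else in the ordinance is defined by reference to Article 1. Article 6 makes Article 7 an essential term, but Article 7 is unaffected, so the severability proviso in Article 6 preserves the remaining provisions. That leaves Article 2, Article 3, Article 4, Article 5, Article 6, and Article 7 in effect.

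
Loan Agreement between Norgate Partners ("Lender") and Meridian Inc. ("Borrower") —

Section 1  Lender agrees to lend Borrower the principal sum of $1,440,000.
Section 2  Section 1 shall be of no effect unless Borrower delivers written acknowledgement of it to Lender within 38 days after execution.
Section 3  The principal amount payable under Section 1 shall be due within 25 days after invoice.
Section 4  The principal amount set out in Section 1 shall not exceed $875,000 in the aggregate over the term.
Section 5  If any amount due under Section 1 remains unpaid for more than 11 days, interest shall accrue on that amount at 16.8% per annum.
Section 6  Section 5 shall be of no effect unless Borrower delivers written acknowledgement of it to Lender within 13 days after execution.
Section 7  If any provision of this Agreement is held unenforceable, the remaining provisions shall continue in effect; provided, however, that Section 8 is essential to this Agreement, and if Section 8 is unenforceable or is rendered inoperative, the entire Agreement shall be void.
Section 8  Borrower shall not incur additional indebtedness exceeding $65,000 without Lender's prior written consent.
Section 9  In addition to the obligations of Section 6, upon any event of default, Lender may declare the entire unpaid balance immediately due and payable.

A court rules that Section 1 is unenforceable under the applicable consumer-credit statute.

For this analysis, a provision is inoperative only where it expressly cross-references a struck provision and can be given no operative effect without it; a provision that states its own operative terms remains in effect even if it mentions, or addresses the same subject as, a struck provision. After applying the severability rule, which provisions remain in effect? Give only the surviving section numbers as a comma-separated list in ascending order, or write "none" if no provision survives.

Section 1 is struck. Section 2 has no operative effect of its own apart from Section 1 and is therefore inoperative. Section 3 has no operative effect of its own apart from Section 1 and is therefore inoperative. The whole of Section 4 is the aggregate cap on the principal amount, defined by reference to Section 1, so Section 4 cannot stand once Section 1 is removed. Section 5 does nothing except set the default interest on the principal amount by reference to Section 1; with Section 1 gone it has no independent effect and is inoperative. Section 6 has no operative effect of its own apart from Section 5 and is therefore inoperative. Section 9 mentions Section 6 but its own obligation stands independently of Section 6, so Section 9 is not affected. Section 7 makes Section 8 an essential term, but Section 8 is unaffected, so the severability proviso in Section 7 preserves the remaining provisions. The provisions still in force are Section 7, Section 8, and Section 9.

7, 8, 9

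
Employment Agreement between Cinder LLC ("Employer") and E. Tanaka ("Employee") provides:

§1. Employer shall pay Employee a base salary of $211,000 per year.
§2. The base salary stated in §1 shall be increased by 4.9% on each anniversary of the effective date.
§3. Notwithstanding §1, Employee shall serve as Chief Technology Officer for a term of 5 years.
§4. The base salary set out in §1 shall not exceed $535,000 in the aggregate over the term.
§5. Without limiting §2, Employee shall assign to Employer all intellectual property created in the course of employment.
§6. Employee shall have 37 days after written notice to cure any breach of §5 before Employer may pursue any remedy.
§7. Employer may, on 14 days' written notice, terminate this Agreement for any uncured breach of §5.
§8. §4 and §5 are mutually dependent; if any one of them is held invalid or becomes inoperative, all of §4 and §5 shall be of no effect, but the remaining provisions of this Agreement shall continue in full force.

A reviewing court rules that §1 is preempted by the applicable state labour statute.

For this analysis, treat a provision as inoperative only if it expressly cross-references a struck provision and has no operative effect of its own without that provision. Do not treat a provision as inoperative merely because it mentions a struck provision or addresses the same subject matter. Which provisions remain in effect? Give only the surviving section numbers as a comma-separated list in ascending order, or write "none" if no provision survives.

3, 8

§1 is struck. §2 has no operative effect of its own apart from §1 and is therefore inoperative. §4 has no operative effect of its own apart from §1 and is therefore inoperative. Although §3 refers to §1, its operative terms do not depend on §1, so it remains in effect. §8 declares §4 and §5 mutually dependent; since one of them has fallen, all of them are of no effect. That brings down §5 as well. §6 and §7 in turn depend solely on a provision now struck and likewise fall. The remainder continues in force under §8. The provisions still in force are §3 and §8.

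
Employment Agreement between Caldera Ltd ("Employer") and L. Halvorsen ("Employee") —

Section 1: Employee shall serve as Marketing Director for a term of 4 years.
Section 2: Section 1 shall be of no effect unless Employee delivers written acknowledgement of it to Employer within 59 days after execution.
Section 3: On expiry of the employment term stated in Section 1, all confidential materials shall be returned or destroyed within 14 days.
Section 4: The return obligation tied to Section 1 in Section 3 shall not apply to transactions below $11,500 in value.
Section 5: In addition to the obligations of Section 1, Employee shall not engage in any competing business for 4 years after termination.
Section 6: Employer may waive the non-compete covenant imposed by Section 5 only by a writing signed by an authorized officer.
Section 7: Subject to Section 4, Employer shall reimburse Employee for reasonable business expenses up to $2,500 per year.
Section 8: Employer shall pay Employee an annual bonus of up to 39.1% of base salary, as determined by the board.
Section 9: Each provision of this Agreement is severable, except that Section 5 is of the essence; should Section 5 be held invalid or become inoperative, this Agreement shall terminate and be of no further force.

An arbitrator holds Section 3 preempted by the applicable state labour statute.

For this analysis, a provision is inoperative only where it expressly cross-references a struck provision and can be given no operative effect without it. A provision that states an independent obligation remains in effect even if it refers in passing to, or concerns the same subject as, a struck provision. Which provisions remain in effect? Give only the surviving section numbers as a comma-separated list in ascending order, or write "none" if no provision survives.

1, 2, 5, 6, 7, 8, 9

Section 3 is struck. Section 4 operates only by reference to Section 3, so it falls with Section 3. Section 7 mentions Section 4 but its own obligation stands independently of Section 4, so Section 7 is not affected. Section 9 makes Section 5 an essential term, but Section 5 is unaffected, so the severability proviso in Section 9 preserves the remaining provisions. Section 1, Section 2, Section 5, Section 6, Section 7, Section 8, and Section 9 remain in effect.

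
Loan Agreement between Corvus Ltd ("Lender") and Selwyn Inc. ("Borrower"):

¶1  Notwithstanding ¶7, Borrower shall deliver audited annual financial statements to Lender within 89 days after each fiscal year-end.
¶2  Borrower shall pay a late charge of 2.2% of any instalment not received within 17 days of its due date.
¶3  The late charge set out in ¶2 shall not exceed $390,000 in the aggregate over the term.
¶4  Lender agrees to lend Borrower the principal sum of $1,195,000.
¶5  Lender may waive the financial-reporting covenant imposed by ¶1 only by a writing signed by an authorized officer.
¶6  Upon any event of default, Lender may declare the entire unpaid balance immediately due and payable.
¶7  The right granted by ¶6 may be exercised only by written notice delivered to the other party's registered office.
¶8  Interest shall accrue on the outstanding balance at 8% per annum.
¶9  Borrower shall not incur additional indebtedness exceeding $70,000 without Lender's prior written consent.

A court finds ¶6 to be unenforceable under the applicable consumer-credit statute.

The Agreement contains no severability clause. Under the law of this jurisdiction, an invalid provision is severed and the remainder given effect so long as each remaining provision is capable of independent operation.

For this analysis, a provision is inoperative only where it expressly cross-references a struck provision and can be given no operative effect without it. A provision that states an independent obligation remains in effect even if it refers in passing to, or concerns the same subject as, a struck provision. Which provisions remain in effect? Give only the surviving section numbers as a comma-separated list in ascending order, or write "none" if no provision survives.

1, 2, 3, 4, 5, 8, 9

¶6 is struck. The only function of ¶7 is the notice requirement for ¶6, so it cannot stand once ¶6 is removed. ¶1 mentions ¶7 but its own obligation stands independently of ¶7, so ¶1 is not affected. Under the stated default rule, only provisions that cannot operate independently fall away; the rest are enforced. ¶1, ¶2, ¶3, ¶4, ¶5, ¶8, and ¶9 remain in effect.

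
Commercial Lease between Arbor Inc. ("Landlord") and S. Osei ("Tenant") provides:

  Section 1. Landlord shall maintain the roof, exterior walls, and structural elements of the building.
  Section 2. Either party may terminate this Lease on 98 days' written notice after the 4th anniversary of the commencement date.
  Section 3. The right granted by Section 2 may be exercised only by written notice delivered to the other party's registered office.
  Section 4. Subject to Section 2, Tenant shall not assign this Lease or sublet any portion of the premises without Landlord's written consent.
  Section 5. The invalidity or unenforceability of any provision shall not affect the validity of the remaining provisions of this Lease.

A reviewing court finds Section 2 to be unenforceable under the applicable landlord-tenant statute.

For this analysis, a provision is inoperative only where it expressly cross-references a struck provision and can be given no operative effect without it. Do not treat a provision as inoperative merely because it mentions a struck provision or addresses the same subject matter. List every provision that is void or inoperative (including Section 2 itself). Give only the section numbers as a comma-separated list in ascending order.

Section 2 is struck. Section 3 has no operative effect of its own apart from Section 2 and is therefore inoperative. Although Section 4 refers to Section 2, its operative terms do not depend on Section 2, so it remains in effect. Under the severability clause in Section 5, the remaining provisions continue in force. That leaves Section 1, Section 4, and Section 5 in effect.

2, 3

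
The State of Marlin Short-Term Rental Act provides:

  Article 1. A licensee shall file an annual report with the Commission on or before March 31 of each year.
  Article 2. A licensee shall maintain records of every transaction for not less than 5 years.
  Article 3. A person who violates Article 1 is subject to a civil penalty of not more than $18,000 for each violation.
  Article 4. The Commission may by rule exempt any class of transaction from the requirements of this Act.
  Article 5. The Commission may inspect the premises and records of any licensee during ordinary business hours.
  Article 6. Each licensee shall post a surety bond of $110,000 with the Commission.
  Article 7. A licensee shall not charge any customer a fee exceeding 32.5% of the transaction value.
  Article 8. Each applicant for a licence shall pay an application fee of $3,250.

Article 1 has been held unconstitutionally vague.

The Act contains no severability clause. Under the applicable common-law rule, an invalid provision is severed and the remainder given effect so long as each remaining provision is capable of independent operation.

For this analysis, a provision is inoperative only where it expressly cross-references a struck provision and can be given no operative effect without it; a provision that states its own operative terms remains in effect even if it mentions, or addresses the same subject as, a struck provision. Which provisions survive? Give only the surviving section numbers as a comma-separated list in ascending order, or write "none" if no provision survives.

Article 1 is struck. The only function of Article 3 is the civil penalty for violating Article 1, so it cannot stand once Article 1 is removed. With no severability clause, the stated default rule severs what cannot stand and enforces each remaining provision that can operate on its own. The provisions still in force are Article 2, Article 4, Article 5, Article 6, Article 7, and Article 8.

2, 4, 5, 6, 7, 8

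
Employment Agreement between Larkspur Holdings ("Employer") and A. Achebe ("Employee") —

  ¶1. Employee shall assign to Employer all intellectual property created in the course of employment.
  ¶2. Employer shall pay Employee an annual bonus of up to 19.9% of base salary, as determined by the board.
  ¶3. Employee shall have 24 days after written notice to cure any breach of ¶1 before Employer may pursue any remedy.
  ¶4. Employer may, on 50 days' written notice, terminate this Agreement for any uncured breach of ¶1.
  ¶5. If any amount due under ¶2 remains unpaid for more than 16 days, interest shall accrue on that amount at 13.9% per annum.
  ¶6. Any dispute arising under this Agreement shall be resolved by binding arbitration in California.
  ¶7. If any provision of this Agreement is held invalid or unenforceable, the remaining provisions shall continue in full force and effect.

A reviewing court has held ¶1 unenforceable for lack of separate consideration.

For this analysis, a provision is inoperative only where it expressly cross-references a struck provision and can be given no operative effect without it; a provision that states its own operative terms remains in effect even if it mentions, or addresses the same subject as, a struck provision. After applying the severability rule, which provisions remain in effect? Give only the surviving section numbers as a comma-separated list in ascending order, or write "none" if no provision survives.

2, 5, 6, 7

¶1 is struck. ¶3 operates only by reference to ¶1, so it falls with ¶1. ¶4 merely fixes the termination right for breach of ¶1; with ¶1 gone it has nothing to operate on and falls away. Under the severability clause in ¶7, the remaining provisions continue in force. The provisions still in force are ¶2, ¶5, ¶6, and ¶7.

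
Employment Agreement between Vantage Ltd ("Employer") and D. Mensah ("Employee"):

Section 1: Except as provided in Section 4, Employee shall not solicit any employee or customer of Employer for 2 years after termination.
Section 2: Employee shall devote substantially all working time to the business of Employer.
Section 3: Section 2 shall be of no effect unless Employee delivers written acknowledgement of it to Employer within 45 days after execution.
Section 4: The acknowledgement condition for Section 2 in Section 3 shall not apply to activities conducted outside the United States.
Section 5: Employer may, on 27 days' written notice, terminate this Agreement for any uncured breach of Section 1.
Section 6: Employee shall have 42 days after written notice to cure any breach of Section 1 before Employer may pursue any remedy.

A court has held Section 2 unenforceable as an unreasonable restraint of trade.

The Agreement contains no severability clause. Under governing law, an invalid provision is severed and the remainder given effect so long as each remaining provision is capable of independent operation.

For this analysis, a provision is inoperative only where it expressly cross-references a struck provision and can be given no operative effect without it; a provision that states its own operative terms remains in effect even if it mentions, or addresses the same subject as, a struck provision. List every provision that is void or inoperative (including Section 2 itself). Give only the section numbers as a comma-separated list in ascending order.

2, 3, 4

Section 2 is struck. Section 3 merely fixes the acknowledgement condition for Section 2; with Section 2 gone it has nothing to operate on and falls away. The whole of Section 4 is the carve-out from the acknowledgement condition for Section 2, defined by reference to Section 3, so Section 4 cannot stand once Section 3 is removed. Section 1 mentions Section 4 but its own obligation stands independently of Section 4, so Section 1 is not affected. With no severability clause, the stated default rule severs what cannot stand and enforces each remaining provision that can operate on its own. Section 1, Section 5, and Section 6 remain in effect.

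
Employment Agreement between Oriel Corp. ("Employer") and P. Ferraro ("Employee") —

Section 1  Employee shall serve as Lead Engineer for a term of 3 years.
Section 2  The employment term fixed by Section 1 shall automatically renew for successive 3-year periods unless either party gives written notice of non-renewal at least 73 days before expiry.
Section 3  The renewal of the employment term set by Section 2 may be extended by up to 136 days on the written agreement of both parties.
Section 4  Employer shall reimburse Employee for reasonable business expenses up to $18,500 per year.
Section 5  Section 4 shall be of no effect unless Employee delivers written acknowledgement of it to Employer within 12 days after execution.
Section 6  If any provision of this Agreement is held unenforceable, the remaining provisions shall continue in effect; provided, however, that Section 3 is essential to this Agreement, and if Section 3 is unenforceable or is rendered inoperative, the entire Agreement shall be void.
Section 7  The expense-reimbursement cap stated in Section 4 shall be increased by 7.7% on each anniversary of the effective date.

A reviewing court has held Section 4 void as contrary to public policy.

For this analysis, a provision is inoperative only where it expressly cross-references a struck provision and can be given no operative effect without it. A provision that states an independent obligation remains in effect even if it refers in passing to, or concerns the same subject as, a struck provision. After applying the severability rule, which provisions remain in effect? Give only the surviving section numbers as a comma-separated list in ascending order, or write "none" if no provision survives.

1, 2, 3, 6

Section 4 is struck. Section 5 merely fixes the acknowledgement condition for Section 4; with Section 4 gone it has nothing to operate on and falls away. Section 7 has no operative effect of its own apart from Section 4 and is therefore inoperative. Section 6 makes Section 3 an essential term, but Section 3 is unaffected, so the severability proviso in Section 6 preserves the remaining provisions. The provisions still in force are Section 1, Section 2, Section 3, and Section 6.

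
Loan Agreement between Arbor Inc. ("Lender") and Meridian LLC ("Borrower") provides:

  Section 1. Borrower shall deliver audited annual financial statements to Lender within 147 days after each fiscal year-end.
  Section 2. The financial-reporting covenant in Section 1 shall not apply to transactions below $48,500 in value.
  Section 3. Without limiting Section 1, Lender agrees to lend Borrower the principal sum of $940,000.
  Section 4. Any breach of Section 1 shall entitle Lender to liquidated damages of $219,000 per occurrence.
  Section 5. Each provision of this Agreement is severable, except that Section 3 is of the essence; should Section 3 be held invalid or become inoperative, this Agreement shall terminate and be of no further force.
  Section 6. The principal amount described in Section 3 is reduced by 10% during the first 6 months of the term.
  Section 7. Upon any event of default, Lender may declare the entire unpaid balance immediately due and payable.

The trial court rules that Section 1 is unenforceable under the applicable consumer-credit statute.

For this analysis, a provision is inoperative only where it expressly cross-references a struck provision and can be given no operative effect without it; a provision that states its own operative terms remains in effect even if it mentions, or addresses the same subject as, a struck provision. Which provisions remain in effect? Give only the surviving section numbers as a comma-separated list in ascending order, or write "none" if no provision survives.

3, 5, 6, 7

Section 1 is struck. Section 2 does nothing except set the carve-out from the financial-reporting covenant by reference to Section 1; with Section 1 gone it has no independent effect and is inoperative. Section 4 has no operative effect of its own apart from Section 1 and is therefore inoperative. Section 3 mentions Section 1 but its own obligation stands independently of Section 1, so Section 3 is not affected. Section 5 makes Section 3 an essential term, but Section 3 is unaffected, so the severability proviso in Section 5 preserves the remaining provisions. That leaves Section 3, Section 5, Section 6, and Section 7 in effect.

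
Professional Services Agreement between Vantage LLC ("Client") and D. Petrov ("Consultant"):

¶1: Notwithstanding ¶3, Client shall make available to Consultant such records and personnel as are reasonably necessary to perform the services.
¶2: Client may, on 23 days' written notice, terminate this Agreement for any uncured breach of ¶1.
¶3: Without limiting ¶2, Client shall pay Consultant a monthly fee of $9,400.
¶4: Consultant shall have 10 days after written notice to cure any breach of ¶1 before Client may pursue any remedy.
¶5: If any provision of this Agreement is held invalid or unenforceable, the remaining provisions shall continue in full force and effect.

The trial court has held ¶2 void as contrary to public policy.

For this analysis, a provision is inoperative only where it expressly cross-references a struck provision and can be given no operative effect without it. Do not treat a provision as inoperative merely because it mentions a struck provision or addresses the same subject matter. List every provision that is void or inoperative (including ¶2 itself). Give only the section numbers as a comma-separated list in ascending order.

¶2 is struck. Although ¶3 refers to ¶2, its operative terms do not depend on ¶2, so it remains in effect. Nothing else in the Agreement is defined by reference to ¶2. Under the severability clause in ¶5, the remaining provisions continue in force. That leaves ¶1, ¶3, ¶4, and ¶5 in effect.

2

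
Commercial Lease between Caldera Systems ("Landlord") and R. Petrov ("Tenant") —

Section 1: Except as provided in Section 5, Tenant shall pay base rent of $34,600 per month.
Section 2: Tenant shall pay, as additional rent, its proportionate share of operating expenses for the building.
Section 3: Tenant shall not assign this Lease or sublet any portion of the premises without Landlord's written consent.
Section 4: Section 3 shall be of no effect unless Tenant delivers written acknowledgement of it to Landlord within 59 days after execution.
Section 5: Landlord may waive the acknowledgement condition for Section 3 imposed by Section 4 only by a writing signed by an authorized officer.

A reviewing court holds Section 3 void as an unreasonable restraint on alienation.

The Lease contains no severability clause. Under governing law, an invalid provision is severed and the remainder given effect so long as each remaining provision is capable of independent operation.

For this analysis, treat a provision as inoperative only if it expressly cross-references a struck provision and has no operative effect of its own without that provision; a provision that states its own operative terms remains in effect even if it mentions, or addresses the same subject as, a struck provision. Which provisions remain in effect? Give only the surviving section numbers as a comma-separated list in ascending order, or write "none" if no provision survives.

1, 2

Section 3 is struck. The only function of Section 4 is the acknowledgement condition for Section 3, so it cannot stand once Section 3 is removed. Section 5 merely fixes the waiver condition for Section 4; with Section 4 gone it has nothing to operate on and falls away. Section 1 mentions Section 5 but its own obligation stands independently of Section 5, so Section 1 is not affected. With no severability clause, the stated default rule severs what cannot stand and enforces each remaining provision that can operate on its own. That leaves Section 1 and Section 2 in effect.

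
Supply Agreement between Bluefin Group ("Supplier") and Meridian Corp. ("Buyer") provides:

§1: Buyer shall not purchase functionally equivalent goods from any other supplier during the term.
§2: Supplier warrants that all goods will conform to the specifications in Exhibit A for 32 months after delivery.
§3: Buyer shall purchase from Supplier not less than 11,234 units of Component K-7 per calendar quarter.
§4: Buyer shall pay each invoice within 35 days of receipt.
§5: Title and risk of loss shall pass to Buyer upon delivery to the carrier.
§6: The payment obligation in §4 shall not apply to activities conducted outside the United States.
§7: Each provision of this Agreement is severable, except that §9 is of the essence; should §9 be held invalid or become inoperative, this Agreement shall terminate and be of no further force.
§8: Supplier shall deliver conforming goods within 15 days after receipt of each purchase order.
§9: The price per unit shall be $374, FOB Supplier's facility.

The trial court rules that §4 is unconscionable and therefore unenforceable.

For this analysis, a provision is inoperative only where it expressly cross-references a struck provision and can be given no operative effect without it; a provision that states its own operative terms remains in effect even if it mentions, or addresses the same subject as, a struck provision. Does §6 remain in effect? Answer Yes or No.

§4 is struck. §6 has no operative effect of its own apart from §4 and is therefore inoperative. §7 makes §9 an essential term, but §9 is unaffected, so the severability proviso in §7 preserves the remaining provisions. §1, §2, §3, §5, §7, §8, and §9 remain in effect. §6 is among the inoperative provisions, so the answer is no.

No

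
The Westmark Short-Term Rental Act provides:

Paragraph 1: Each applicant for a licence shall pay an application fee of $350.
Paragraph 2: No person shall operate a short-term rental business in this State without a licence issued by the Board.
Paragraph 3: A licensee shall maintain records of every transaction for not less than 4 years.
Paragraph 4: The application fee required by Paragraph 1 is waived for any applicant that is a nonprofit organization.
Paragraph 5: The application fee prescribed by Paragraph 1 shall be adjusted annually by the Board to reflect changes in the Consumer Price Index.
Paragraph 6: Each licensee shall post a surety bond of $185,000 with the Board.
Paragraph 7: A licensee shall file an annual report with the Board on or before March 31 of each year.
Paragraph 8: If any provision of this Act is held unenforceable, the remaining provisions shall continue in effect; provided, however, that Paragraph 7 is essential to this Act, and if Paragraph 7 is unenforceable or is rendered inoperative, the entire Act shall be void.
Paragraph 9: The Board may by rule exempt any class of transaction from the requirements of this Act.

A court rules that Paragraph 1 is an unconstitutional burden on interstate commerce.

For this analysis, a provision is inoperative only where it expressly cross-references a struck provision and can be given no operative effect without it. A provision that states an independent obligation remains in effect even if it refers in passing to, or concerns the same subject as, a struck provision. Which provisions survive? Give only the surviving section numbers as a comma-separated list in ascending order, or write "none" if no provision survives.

Paragraph 1 is struck. Paragraph 4 does nothing except set the nonprofit waiver of the application fee by reference to Paragraph 1; with Paragraph 1 gone it has no independent effect and is inoperative. Paragraph 5 has no operative effect of its own apart from Paragraph 1 and is therefore inoperative. Paragraph 8 makes Paragraph 7 an essential term, but Paragraph 7 is unaffected, so the severability proviso in Paragraph 8 preserves the remaining provisions. The provisions still in force are Paragraph 2, Paragraph 3, Paragraph 6, Paragraph 7, Paragraph 8, and Paragraph 9.

2, 3, 6, 7, 8, 9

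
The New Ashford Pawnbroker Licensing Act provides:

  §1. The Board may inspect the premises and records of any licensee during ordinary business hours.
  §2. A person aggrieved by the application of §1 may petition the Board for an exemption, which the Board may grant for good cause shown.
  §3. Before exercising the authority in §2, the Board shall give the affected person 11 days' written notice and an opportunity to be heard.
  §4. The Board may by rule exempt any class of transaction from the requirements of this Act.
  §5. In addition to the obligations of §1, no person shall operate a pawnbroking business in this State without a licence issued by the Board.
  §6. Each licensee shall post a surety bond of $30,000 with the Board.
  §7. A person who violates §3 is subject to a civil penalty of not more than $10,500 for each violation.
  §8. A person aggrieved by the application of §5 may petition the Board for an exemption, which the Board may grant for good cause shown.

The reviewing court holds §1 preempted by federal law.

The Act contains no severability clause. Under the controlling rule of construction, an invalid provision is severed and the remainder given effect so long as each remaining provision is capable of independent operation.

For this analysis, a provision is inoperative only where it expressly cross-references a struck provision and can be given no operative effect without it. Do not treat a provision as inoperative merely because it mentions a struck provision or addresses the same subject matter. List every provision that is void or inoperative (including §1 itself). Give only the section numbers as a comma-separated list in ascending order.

§1 is struck. §2 has no operative effect of its own apart from §1 and is therefore inoperative. §3 merely fixes the notice-and-hearing requirement for §2; with §2 gone it has nothing to operate on and falls away. §7 operates only by reference to §3, so it falls with §3. Although §5 refers to §1, its operative terms do not depend on §1, so it remains in effect. With no severability clause, the stated default rule severs what cannot stand and enforces each remaining provision that can operate on its own. That leaves §4, §5, §6, and §8 in effect.

1, 2, 3, 7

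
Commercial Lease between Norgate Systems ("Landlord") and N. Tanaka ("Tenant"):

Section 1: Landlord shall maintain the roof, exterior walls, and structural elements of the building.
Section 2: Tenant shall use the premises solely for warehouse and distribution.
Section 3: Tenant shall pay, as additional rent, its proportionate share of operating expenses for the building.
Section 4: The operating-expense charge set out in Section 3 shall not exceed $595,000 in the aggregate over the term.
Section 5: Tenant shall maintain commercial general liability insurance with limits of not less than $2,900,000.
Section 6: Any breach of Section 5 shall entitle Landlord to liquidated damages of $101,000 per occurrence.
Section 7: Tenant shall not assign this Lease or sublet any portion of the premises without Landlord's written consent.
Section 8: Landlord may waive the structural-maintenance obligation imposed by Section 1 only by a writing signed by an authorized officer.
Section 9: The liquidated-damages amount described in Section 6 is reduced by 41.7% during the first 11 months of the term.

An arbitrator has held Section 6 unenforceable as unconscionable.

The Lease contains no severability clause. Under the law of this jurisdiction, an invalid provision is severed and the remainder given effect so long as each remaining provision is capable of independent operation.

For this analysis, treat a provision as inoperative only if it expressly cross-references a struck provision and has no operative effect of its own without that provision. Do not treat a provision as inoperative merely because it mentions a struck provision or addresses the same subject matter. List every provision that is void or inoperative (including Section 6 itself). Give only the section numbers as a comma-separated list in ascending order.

6, 9

Section 6 is struck. Section 9 has no operative effect of its own apart from Section 6 and is therefore inoperative. Under the stated default rule, only provisions that cannot operate independently fall away; the rest are enforced. Section 1, Section 2, Section 3, Section 4, Section 5, Section 7, and Section 8 remain in effect.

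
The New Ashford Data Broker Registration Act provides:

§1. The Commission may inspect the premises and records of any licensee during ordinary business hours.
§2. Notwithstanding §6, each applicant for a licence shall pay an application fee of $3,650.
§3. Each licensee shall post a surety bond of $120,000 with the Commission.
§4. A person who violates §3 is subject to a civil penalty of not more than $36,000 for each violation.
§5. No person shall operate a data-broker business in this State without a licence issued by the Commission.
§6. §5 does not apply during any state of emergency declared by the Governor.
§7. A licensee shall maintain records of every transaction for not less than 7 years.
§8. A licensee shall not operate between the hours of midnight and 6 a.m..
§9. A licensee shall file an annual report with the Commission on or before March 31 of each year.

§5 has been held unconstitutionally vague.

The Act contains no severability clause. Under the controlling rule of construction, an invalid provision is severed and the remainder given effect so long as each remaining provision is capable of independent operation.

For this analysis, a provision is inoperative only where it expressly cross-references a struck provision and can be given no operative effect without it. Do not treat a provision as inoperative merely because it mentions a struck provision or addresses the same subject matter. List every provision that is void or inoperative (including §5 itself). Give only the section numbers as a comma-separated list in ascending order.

5, 6

§5 is struck. §6 operates only by reference to §5, so it falls with §5. Although §2 refers to §6, its operative terms do not depend on §6, so it remains in effect. With no severability clause, the stated default rule severs what cannot stand and enforces each remaining provision that can operate on its own. The provisions still in force are §1, §2, §3, §4, §7, §8, and §9.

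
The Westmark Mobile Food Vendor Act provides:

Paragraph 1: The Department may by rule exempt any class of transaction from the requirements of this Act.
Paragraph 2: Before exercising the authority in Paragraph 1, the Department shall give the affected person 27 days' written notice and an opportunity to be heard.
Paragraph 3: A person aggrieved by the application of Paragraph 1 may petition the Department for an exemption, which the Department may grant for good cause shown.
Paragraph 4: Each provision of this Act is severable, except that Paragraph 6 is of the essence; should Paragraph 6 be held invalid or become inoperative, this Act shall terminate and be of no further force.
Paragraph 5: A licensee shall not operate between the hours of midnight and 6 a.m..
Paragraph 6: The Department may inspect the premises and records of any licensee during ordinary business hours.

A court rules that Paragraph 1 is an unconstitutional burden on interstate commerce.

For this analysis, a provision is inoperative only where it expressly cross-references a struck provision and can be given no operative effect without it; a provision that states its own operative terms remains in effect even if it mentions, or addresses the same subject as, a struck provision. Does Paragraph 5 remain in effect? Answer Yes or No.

Yes

Paragraph 1 is struck. Paragraph 2 has no operative effect of its own apart from Paragraph 1 and is therefore inoperative. Paragraph 3 has no operative effect of its own apart from Paragraph 1 and is therefore inoperative. Paragraph 4 makes Paragraph 6 an essential term, but Paragraph 6 is unaffected, so the severability proviso in Paragraph 4 preserves the remaining provisions. Paragraph 4, Paragraph 5, and Paragraph 6 remain in effect. Paragraph 5 is among the surviving provisions, so the answer is yes.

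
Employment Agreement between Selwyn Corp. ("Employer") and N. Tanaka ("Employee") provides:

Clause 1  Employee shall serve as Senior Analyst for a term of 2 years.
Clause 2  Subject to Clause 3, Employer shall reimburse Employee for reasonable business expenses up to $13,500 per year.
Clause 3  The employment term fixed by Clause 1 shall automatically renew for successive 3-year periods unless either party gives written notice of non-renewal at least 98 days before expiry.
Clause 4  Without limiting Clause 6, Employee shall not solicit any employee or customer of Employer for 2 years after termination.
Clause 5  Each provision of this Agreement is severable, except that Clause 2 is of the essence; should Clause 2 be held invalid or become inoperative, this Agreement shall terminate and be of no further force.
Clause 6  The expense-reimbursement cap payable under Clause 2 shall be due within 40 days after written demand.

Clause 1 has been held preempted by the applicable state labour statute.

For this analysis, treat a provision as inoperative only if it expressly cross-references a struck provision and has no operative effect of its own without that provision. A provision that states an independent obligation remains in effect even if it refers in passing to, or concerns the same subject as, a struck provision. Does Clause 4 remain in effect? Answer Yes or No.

Yes

Clause 1 is struck. Clause 3 has no operative effect of its own apart from Clause 1 and is therefore inoperative. Clause 2 mentions Clause 3 but its own obligation stands independently of Clause 3, so Clause 2 is not affected. Clause 5 makes Clause 2 an essential term, but Clause 2 is unaffected, so the severability proviso in Clause 5 preserves the remaining provisions. That leaves Clause 2, Clause 4, Clause 5, and Clause 6 in effect. Clause 4 is among the surviving provisions, so the answer is yes.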